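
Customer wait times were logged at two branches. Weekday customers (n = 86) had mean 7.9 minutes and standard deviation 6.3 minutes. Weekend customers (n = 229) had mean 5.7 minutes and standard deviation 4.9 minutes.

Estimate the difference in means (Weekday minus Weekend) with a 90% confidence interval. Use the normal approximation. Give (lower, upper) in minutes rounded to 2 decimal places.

(0.96, 3.44)

SE₁ = s₁/√n₁ = 6.3/√86 = 0.6793; SE₂ = 4.9/√229 = 0.3238.
Independent samples, unequal variances: SE_diff = √(SE₁² + SE₂²) = √(0.46144849 + 0.10484644) = 0.7525.
z* = 1.645, so margin of error = 1.645 × 0.7525 = 1.2379.
Difference in means = 7.9 − 5.7 = 2.2000.
2.2000 ± 1.2379 → (0.96, 3.44).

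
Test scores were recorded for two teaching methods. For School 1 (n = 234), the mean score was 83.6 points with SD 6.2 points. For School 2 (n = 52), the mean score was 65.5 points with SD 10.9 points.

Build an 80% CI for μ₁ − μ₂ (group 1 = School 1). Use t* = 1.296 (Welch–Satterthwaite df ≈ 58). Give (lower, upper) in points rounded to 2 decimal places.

(16.07, 20.13)

Per-group SEs: s₁/√n₁ = 6.2/√234 = 0.4053, s₂/√n₂ = 10.9/√52 = 1.5116.
Unpooled SE of the difference: √(0.16426809 + 2.28493456) = 1.5650.
Margin of error = t* · SE = 1.296 × 1.5650 = 2.0282.
x̄₁ − x̄₂ = 83.6 − 65.5 = 18.1000.
CI: 18.1000 ± 2.0282 = (16.07, 20.13).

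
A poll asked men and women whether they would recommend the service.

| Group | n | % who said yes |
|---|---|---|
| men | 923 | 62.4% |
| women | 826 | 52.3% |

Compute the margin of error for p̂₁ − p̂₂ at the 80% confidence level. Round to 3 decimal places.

0.030

Each SE is √(p̂(1−p̂)/n): √(0.6240·0.3760/923) = 0.01594 and √(0.5230·0.4770/826) = 0.01738.
SE(p̂₁ − p̂₂) = √(SE₁² + SE₂²) = √(0.0002540836 + 0.0003020644) = 0.02358, since the two samples are independent.
At 80% confidence z* = 1.282; margin = 1.282 × 0.02358 = 0.03023.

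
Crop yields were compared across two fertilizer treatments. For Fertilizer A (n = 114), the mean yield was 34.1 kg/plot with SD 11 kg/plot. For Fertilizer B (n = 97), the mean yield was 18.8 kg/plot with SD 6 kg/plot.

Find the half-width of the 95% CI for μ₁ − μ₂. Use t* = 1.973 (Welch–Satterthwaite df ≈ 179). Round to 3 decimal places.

2.361

Per-group SEs: s₁/√n₁ = 11/√114 = 1.0302, s₂/√n₂ = 6/√97 = 0.6092.
Unpooled SE of the difference: √(1.06131204 + 0.37112464) = 1.1968.
Margin of error = t* · SE = 1.973 × 1.1968 = 2.3613.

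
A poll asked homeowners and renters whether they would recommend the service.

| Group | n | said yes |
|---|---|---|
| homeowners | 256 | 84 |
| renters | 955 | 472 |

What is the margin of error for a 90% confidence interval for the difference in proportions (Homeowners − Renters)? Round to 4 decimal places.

p̂₁ = 84/256 = 0.3281 and p̂₂ = 472/955 = 0.4942.
SE₁ = √(p̂₁(1−p̂₁)/n₁) = √(0.3281·0.6719/256) = 0.02935; SE₂ = √(0.4942·0.5058/955) = 0.01618.
Independent samples: SE of the difference = √(SE₁² + SE₂²) = √(0.0008614225 + 0.0002617924) = 0.03351.
z* for 90% confidence is 1.645, so the margin of error is 1.645 × 0.03351 = 0.05512.

0.0551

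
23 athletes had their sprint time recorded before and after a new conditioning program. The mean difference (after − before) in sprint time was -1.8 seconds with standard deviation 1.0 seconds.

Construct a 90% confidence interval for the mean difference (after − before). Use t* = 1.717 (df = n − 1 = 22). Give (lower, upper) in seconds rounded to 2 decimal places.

(-2.16, -1.44)

Paired design: SE = s_d/√n = 1.0/√23 = 0.2085.
t* = 1.717; margin of error = 1.717 × 0.2085 = 0.3580.
-1.8 ± 0.3580 → (-2.16, -1.44).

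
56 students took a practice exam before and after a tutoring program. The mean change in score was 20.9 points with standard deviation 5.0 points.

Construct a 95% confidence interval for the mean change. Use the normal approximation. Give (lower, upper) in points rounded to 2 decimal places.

(19.59, 22.21)

This is a matched-pairs design, so SE = s_d/√n = 5.0/√56 = 0.6682.
Margin = 1.960 × 0.6682 = 1.3097; the interval is 20.9 ± 1.3097 = (19.59, 22.21).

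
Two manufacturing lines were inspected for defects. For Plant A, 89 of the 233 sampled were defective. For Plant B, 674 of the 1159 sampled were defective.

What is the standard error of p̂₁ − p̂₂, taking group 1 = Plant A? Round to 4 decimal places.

p̂₁ = 89/233 = 0.3820 and p̂₂ = 674/1159 = 0.5815.
SE₁ = √(p̂₁(1−p̂₁)/n₁) = √(0.3820·0.6180/233) = 0.03183; SE₂ = √(0.5815·0.4185/1159) = 0.01449.
Independent samples: SE of the difference = √(SE₁² + SE₂²) = √(0.0010131489 + 0.0002099601) = 0.03497.

0.0350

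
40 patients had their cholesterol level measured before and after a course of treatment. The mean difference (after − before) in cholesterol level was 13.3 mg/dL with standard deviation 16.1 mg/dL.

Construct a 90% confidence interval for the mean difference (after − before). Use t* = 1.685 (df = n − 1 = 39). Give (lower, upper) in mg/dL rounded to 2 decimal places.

(9.01, 17.59)

This is a matched-pairs design, so SE = s_d/√n = 16.1/√40 = 2.5456.
Margin = 1.685 × 2.5456 = 4.2893; the interval is 13.3 ± 4.2893 = (9.01, 17.59).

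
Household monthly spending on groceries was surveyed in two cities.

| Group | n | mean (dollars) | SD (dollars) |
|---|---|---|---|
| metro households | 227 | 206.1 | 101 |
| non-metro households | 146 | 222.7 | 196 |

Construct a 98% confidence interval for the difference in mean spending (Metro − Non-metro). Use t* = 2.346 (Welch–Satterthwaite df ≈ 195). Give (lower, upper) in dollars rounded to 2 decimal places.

Per-group SEs: s₁/√n₁ = 101/√227 = 6.7036, s₂/√n₂ = 196/√146 = 16.2211.
Unpooled SE of the difference: √(44.93825296 + 263.12408521) = 17.5517.
Margin of error = t* · SE = 2.346 × 17.5517 = 41.1763.
x̄₁ − x̄₂ = 206.1 − 222.7 = -16.6000.
CI: -16.6000 ± 41.1763 = (-57.78, 24.58).

(-57.78, 24.58)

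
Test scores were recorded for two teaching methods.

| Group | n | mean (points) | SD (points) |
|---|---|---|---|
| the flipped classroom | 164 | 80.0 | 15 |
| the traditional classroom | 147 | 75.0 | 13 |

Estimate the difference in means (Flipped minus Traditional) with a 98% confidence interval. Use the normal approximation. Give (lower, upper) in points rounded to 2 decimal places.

(1.31, 8.69)

Standard errors of each mean: 15/√164 = 1.1713 and 13/√147 = 1.0722.
SE(x̄₁ − x̄₂) = √(1.1713² + 1.0722²) = 1.5879 for independent samples with unequal variances.
With z* = 2.326, the margin is 2.326 × 1.5879 = 3.6935.
x̄₁ − x̄₂ = 80.0 − 75.0 = 5.0000; the interval is 5.0000 ± 3.6935 = (1.31, 8.69).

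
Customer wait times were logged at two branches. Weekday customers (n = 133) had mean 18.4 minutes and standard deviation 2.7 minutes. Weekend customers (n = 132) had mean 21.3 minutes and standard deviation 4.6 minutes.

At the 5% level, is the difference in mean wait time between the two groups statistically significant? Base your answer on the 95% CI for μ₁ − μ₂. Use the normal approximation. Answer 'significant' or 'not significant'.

Per-group SEs: s₁/√n₁ = 2.7/√133 = 0.2341, s₂/√n₂ = 4.6/√132 = 0.4004.
Unpooled SE of the difference: √(0.05480281 + 0.16032016) = 0.4638.
Margin of error = z* · SE = 1.960 × 0.4638 = 0.9090.
x̄₁ − x̄₂ = 18.4 − 21.3 = -2.9000.
CI: -2.9000 ± 0.9090 = (-3.8090, -1.9910).
The interval (-3.8090, -1.9910) does not contain 0, so the difference is significant.

significant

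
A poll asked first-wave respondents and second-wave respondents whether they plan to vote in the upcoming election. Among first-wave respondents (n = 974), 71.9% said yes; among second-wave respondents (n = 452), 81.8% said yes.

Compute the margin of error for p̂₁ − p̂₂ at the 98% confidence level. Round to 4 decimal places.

Each SE is √(p̂(1−p̂)/n): √(0.7190·0.2810/974) = 0.01440 and √(0.8180·0.1820/452) = 0.01815.
SE(p̂₁ − p̂₂) = √(SE₁² + SE₂²) = √(0.00020736 + 0.0003294225) = 0.02317, since the two samples are independent.
At 98% confidence z* = 2.326; margin = 2.326 × 0.02317 = 0.05389.

0.0539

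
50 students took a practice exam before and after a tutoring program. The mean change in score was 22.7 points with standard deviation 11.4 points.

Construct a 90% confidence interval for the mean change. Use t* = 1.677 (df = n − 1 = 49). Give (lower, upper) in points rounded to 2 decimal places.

(20.00, 25.40)

This is a matched-pairs design, so SE = s_d/√n = 11.4/√50 = 1.6122.
Margin = 1.677 × 1.6122 = 2.7037; the interval is 22.7 ± 2.7037 = (20.00, 25.40).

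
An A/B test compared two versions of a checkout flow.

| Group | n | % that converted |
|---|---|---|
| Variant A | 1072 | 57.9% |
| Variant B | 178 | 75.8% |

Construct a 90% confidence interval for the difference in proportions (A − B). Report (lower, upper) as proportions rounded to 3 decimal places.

(-0.237, -0.121)

The two standard errors are √(0.5790×0.4210/1072) = 0.01508 and √(0.7580×0.2420/178) = 0.03210.
Because the samples are independent, SE_diff = √(0.01508² + 0.03210²) = 0.03547.
Using z* = 1.645 for 90%, ME = 1.645 × 0.03547 = 0.05835.
p̂₁ − p̂₂ = -0.1790; interval -0.1790 ± 0.05835 gives (-0.237, -0.121).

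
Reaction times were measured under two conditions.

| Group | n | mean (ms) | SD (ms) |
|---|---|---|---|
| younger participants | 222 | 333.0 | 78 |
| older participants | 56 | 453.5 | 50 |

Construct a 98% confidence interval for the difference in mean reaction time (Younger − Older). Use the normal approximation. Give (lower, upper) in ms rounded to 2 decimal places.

(-140.24, -100.76)

Standard errors of each mean: 78/√222 = 5.2350 and 50/√56 = 6.6815.
SE(x̄₁ − x̄₂) = √(5.2350² + 6.6815²) = 8.4881 for independent samples with unequal variances.
With z* = 2.326, the margin is 2.326 × 8.4881 = 19.7433.
x̄₁ − x̄₂ = 333.0 − 453.5 = -120.5000; the interval is -120.5000 ± 19.7433 = (-140.24, -100.76).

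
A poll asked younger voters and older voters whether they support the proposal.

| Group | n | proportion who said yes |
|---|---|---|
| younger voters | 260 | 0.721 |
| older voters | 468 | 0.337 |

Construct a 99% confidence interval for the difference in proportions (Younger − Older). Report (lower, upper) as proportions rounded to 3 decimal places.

Each SE is √(p̂(1−p̂)/n): √(0.7210·0.2790/260) = 0.02782 and √(0.3370·0.6630/468) = 0.02185.
SE(p̂₁ − p̂₂) = √(SE₁² + SE₂²) = √(0.0007739524 + 0.0004774225) = 0.03537, since the two samples are independent.
At 99% confidence z* = 2.576; margin = 2.576 × 0.03537 = 0.09111.
The difference is 0.7210 − 0.3370 = 0.3840, so the interval is 0.3840 ± 0.09111 = (0.293, 0.475).

(0.293, 0.475)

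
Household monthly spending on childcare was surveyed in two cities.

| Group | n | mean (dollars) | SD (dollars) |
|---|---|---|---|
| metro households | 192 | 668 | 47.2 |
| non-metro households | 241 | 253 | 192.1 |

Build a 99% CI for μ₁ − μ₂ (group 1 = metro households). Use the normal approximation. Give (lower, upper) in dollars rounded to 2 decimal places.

Standard errors of each mean: 47.2/√192 = 3.4064 and 192.1/√241 = 12.3742.
SE(x̄₁ − x̄₂) = √(3.4064² + 12.3742²) = 12.8345 for independent samples with unequal variances.
With z* = 2.576, the margin is 2.576 × 12.8345 = 33.0617.
x̄₁ − x̄₂ = 668 − 253 = 415.0000; the interval is 415.0000 ± 33.0617 = (381.94, 448.06).

(381.94, 448.06)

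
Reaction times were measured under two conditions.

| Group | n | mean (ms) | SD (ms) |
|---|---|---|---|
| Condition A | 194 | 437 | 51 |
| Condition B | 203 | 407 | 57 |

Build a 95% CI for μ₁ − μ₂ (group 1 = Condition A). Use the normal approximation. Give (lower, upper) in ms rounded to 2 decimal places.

(19.37, 40.63)

Standard errors of each mean: 51/√194 = 3.6616 and 57/√203 = 4.0006.
SE(x̄₁ − x̄₂) = √(3.6616² + 4.0006²) = 5.4233 for independent samples with unequal variances.
With z* = 1.960, the margin is 1.960 × 5.4233 = 10.6297.
x̄₁ − x̄₂ = 437 − 407 = 30.0000; the interval is 30.0000 ± 10.6297 = (19.37, 40.63).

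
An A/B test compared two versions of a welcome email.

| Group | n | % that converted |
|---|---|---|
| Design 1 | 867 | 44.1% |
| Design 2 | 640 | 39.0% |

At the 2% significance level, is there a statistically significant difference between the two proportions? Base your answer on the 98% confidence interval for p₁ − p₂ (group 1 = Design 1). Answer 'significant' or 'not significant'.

not significant

The two standard errors are √(0.4410×0.5590/867) = 0.01686 and √(0.3900×0.6100/640) = 0.01928.
Because the samples are independent, SE_diff = √(0.01686² + 0.01928²) = 0.02561.
Using z* = 2.326 for 98%, ME = 2.326 × 0.02561 = 0.05957.
p̂₁ − p̂₂ = 0.0510; interval 0.0510 ± 0.05957 gives (-0.00857, 0.11057).
The interval (-0.00857, 0.11057) contains 0, so the difference is not significant.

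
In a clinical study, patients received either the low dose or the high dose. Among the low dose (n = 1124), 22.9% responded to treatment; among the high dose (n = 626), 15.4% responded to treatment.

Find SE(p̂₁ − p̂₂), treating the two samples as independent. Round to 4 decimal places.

0.0191

The two standard errors are √(0.2290×0.7710/1124) = 0.01253 and √(0.1540×0.8460/626) = 0.01443.
Because the samples are independent, SE_diff = √(0.01253² + 0.01443²) = 0.01911.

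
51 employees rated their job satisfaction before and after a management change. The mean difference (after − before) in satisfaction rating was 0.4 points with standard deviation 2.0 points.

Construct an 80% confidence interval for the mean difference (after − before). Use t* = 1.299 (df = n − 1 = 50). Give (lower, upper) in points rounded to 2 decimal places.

This is a matched-pairs design, so SE = s_d/√n = 2.0/√51 = 0.2801.
Margin = 1.299 × 0.2801 = 0.3638; the interval is 0.4 ± 0.3638 = (0.04, 0.76).

(0.04, 0.76)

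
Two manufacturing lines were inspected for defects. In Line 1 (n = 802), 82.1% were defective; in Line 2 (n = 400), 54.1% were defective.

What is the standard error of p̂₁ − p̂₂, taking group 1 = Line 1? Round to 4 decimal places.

The two standard errors are √(0.8210×0.1790/802) = 0.01354 and √(0.5410×0.4590/400) = 0.02492.
Because the samples are independent, SE_diff = √(0.01354² + 0.02492²) = 0.02836.

0.0284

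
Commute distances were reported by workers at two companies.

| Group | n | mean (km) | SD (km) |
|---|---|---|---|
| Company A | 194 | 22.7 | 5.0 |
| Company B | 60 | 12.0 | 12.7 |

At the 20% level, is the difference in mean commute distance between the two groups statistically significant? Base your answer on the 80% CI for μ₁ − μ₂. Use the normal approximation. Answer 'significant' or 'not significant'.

significant

Per-group SEs: s₁/√n₁ = 5.0/√194 = 0.3590, s₂/√n₂ = 12.7/√60 = 1.6396.
Unpooled SE of the difference: √(0.128881 + 2.68828816) = 1.6784.
Margin of error = z* · SE = 1.282 × 1.6784 = 2.1517.
x̄₁ − x̄₂ = 22.7 − 12.0 = 10.7000.
CI: 10.7000 ± 2.1517 = (8.5483, 12.8517).
The interval (8.5483, 12.8517) does not contain 0, so the difference is significant.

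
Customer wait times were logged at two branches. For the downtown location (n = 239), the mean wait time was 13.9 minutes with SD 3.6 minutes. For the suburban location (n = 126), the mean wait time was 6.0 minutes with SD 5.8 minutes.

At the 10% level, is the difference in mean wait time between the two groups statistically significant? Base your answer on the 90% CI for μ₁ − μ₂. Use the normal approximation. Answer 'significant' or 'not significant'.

SE₁ = s₁/√n₁ = 3.6/√239 = 0.2329; SE₂ = 5.8/√126 = 0.5167.
Independent samples, unequal variances: SE_diff = √(SE₁² + SE₂²) = √(0.05424241 + 0.26697889) = 0.5668.
z* = 1.645, so margin of error = 1.645 × 0.5668 = 0.9324.
Difference in means = 13.9 − 6.0 = 7.9000.
7.9000 ± 0.9324 → (6.9676, 8.8324).
The interval (6.9676, 8.8324) does not contain 0, so the difference is significant.

significant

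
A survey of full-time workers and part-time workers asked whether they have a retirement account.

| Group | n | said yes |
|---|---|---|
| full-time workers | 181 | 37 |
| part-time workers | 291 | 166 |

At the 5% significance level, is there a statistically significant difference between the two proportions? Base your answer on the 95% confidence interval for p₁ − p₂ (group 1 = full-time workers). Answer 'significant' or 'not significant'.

First, p̂₁ = 37/181 = 0.2044; p̂₂ = 166/291 = 0.5704.
The two standard errors are √(0.2044×0.7956/181) = 0.02997 and √(0.5704×0.4296/291) = 0.02902.
Because the samples are independent, SE_diff = √(0.02997² + 0.02902²) = 0.04172.
Using z* = 1.960 for 95%, ME = 1.960 × 0.04172 = 0.08177.
p̂₁ − p̂₂ = -0.3660; interval -0.3660 ± 0.08177 gives (-0.44777, -0.28423).
The interval (-0.44777, -0.28423) does not contain 0, so the difference is significant.

significant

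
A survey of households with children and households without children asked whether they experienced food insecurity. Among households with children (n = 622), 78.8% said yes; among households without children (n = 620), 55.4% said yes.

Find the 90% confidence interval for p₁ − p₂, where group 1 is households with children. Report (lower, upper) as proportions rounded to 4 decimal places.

SE₁ = √(p̂₁(1−p̂₁)/n₁) = √(0.7880·0.2120/622) = 0.01639; SE₂ = √(0.5540·0.4460/620) = 0.01996.
Independent samples: SE of the difference = √(SE₁² + SE₂²) = √(0.0002686321 + 0.0003984016) = 0.02583.
z* for 90% confidence is 1.645, so the margin of error is 1.645 × 0.02583 = 0.04249.
Point estimate p̂₁ − p̂₂ = 0.7880 − 0.5540 = 0.2340.
0.2340 ± 0.04249 → (0.1915, 0.2765).

(0.1915, 0.2765)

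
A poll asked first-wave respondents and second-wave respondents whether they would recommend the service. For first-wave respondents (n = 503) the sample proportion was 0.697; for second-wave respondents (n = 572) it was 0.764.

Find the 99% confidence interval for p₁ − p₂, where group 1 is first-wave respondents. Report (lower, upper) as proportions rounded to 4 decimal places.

(-0.1368, 0.0028)

The two standard errors are √(0.6970×0.3030/503) = 0.02049 and √(0.7640×0.2360/572) = 0.01775.
Because the samples are independent, SE_diff = √(0.02049² + 0.01775²) = 0.02711.
Using z* = 2.576 for 99%, ME = 2.576 × 0.02711 = 0.06984.
p̂₁ − p̂₂ = -0.0670; interval -0.0670 ± 0.06984 gives (-0.1368, 0.0028).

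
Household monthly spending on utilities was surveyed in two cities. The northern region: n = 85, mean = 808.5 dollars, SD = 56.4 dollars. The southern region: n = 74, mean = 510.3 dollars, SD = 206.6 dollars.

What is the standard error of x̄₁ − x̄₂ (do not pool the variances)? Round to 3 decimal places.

SE₁ = s₁/√n₁ = 56.4/√85 = 6.1174; SE₂ = 206.6/√74 = 24.0168.
Independent samples, unequal variances: SE_diff = √(SE₁² + SE₂²) = √(37.42258276 + 576.80668224) = 24.7836.

24.784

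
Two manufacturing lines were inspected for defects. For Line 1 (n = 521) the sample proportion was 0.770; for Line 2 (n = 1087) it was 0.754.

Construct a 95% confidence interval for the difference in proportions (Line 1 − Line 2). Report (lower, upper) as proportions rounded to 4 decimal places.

SE₁ = √(p̂₁(1−p̂₁)/n₁) = √(0.7700·0.2300/521) = 0.01844; SE₂ = √(0.7540·0.2460/1087) = 0.01306.
Independent samples: SE of the difference = √(SE₁² + SE₂²) = √(0.0003400336 + 0.0001705636) = 0.02260.
z* for 95% confidence is 1.960, so the margin of error is 1.960 × 0.02260 = 0.04430.
Point estimate p̂₁ − p̂₂ = 0.7700 − 0.7540 = 0.0160.
0.0160 ± 0.04430 → (-0.0283, 0.0603).

(-0.0283, 0.0603)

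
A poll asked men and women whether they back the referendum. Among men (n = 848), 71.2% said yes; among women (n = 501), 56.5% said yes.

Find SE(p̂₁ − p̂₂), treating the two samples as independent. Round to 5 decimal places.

Each SE is √(p̂(1−p̂)/n): √(0.7120·0.2880/848) = 0.01555 and √(0.5650·0.4350/501) = 0.02215.
SE(p̂₁ − p̂₂) = √(SE₁² + SE₂²) = √(0.0002418025 + 0.0004906225) = 0.02706, since the two samples are independent.

0.02706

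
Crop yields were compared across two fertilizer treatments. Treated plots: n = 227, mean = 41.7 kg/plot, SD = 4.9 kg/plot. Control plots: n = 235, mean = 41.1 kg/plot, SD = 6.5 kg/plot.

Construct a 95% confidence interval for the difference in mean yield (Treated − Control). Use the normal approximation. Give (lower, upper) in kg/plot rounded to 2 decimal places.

(-0.45, 1.65)

Standard errors of each mean: 4.9/√227 = 0.3252 and 6.5/√235 = 0.4240.
SE(x̄₁ − x̄₂) = √(0.3252² + 0.4240²) = 0.5344 for independent samples with unequal variances.
With z* = 1.960, the margin is 1.960 × 0.5344 = 1.0474.
x̄₁ − x̄₂ = 41.7 − 41.1 = 0.6000; the interval is 0.6000 ± 1.0474 = (-0.45, 1.65).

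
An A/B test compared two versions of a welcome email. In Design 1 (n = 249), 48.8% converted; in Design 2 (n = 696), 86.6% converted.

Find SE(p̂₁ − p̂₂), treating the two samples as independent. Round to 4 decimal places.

SE₁ = √(p̂₁(1−p̂₁)/n₁) = √(0.4880·0.5120/249) = 0.03168; SE₂ = √(0.8660·0.1340/696) = 0.01291.
Independent samples: SE of the difference = √(SE₁² + SE₂²) = √(0.0010036224 + 0.0001666681) = 0.03421.

0.0342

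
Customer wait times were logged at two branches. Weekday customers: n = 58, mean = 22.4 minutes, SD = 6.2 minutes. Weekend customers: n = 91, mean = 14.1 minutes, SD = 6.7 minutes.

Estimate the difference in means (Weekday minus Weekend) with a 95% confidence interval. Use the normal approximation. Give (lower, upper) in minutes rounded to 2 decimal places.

SE₁ = s₁/√n₁ = 6.2/√58 = 0.8141; SE₂ = 6.7/√91 = 0.7024.
Independent samples, unequal variances: SE_diff = √(SE₁² + SE₂²) = √(0.66275881 + 0.49336576) = 1.0752.
z* = 1.960, so margin of error = 1.960 × 1.0752 = 2.1074.
Difference in means = 22.4 − 14.1 = 8.3000.
8.3000 ± 2.1074 → (6.19, 10.41).

(6.19, 10.41)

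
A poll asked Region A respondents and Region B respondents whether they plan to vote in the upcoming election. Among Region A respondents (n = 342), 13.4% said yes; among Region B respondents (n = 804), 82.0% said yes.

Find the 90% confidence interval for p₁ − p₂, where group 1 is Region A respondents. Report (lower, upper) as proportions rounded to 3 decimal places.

SE₁ = √(p̂₁(1−p̂₁)/n₁) = √(0.1340·0.8660/342) = 0.01842; SE₂ = √(0.8200·0.1800/804) = 0.01355.
Independent samples: SE of the difference = √(SE₁² + SE₂²) = √(0.0003392964 + 0.0001836025) = 0.02287.
z* for 90% confidence is 1.645, so the margin of error is 1.645 × 0.02287 = 0.03762.
Point estimate p̂₁ − p̂₂ = 0.1340 − 0.8200 = -0.6860.
-0.6860 ± 0.03762 → (-0.724, -0.648).

(-0.724, -0.648)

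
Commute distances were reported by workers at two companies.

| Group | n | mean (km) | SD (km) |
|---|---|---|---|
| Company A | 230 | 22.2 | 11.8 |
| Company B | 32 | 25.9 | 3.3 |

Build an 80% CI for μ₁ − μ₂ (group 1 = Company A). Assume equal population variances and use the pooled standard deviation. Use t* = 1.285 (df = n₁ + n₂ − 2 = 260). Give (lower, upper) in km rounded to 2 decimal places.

(-6.40, -1.00)

s_p = √[((n₁−1)s₁² + (n₂−1)s₂²)/(n₁+n₂−2)] = √[(229·11.8² + 31·3.3²)/260] = 11.1327.
SE = 11.1327·√(1/230 + 1/32) = 2.1004.
With t* = 1.285, margin = 1.285 × 2.1004 = 2.6990.
x̄₁ − x̄₂ = 22.2 − 25.9 = -3.7000; interval -3.7000 ± 2.6990 = (-6.40, -1.00).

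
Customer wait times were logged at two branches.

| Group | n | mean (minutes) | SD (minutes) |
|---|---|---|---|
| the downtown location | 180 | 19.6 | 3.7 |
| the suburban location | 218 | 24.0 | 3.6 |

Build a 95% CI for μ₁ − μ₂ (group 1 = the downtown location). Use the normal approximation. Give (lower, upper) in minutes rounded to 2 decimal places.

(-5.12, -3.68)

Standard errors of each mean: 3.7/√180 = 0.2758 and 3.6/√218 = 0.2438.
SE(x̄₁ − x̄₂) = √(0.2758² + 0.2438²) = 0.3681 for independent samples with unequal variances.
With z* = 1.960, the margin is 1.960 × 0.3681 = 0.7215.
x̄₁ − x̄₂ = 19.6 − 24.0 = -4.4000; the interval is -4.4000 ± 0.7215 = (-5.12, -3.68).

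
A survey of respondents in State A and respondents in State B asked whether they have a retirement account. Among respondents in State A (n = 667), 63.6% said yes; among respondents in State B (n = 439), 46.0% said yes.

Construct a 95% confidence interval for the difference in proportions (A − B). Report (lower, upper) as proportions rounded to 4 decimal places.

The two standard errors are √(0.6360×0.3640/667) = 0.01863 and √(0.4600×0.5400/439) = 0.02379.
Because the samples are independent, SE_diff = √(0.01863² + 0.02379²) = 0.03022.
Using z* = 1.960 for 95%, ME = 1.960 × 0.03022 = 0.05923.
p̂₁ − p̂₂ = 0.1760; interval 0.1760 ± 0.05923 gives (0.1168, 0.2352).

(0.1168, 0.2352)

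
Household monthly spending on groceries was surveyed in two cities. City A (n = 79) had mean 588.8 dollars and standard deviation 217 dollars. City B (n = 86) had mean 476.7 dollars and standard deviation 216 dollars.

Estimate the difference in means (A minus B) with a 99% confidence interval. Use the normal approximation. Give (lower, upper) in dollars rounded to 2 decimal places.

(25.18, 199.02)

SE₁ = s₁/√n₁ = 217/√79 = 24.4144; SE₂ = 216/√86 = 23.2919.
Independent samples, unequal variances: SE_diff = √(SE₁² + SE₂²) = √(596.06292736 + 542.51260561) = 33.7428.
z* = 2.576, so margin of error = 2.576 × 33.7428 = 86.9215.
Difference in means = 588.8 − 476.7 = 112.1000.
112.1000 ± 86.9215 → (25.18, 199.02).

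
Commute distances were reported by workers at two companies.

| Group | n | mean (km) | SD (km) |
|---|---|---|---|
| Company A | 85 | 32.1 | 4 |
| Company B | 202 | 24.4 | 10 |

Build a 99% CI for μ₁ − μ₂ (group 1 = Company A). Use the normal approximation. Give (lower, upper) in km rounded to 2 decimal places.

(5.57, 9.83)

Per-group SEs: s₁/√n₁ = 4/√85 = 0.4339, s₂/√n₂ = 10/√202 = 0.7036.
Unpooled SE of the difference: √(0.18826921 + 0.49505296) = 0.8266.
Margin of error = z* · SE = 2.576 × 0.8266 = 2.1293.
x̄₁ − x̄₂ = 32.1 − 24.4 = 7.7000.
CI: 7.7000 ± 2.1293 = (5.57, 9.83).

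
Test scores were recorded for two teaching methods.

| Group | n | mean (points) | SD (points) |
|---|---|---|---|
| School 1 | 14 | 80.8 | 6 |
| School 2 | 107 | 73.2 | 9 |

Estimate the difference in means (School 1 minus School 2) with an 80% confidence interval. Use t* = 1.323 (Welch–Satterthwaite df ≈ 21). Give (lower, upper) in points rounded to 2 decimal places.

(5.19, 10.01)

SE₁ = s₁/√n₁ = 6/√14 = 1.6036; SE₂ = 9/√107 = 0.8701.
Independent samples, unequal variances: SE_diff = √(SE₁² + SE₂²) = √(2.57153296 + 0.75707401) = 1.8244.
t* = 1.323, so margin of error = 1.323 × 1.8244 = 2.4137.
Difference in means = 80.8 − 73.2 = 7.6000.
7.6000 ± 2.4137 → (5.19, 10.01).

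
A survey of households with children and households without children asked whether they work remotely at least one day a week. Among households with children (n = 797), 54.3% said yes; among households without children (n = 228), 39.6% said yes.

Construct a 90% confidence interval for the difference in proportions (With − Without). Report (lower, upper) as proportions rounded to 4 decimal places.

(0.0863, 0.2077)

The two standard errors are √(0.5430×0.4570/797) = 0.01765 and √(0.3960×0.6040/228) = 0.03239.
Because the samples are independent, SE_diff = √(0.01765² + 0.03239²) = 0.03689.
Using z* = 1.645 for 90%, ME = 1.645 × 0.03689 = 0.06068.
p̂₁ − p̂₂ = 0.1470; interval 0.1470 ± 0.06068 gives (0.0863, 0.2077).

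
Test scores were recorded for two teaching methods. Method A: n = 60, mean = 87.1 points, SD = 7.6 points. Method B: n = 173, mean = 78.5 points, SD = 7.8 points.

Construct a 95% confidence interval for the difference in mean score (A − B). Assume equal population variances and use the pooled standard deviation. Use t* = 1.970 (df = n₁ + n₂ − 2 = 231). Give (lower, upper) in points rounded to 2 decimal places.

(6.31, 10.89)

s_p = √[((n₁−1)s₁² + (n₂−1)s₂²)/(n₁+n₂−2)] = √[(59·7.6² + 172·7.8²)/231] = 7.7494.
SE = 7.7494·√(1/60 + 1/173) = 1.1610.
With t* = 1.970, margin = 1.970 × 1.1610 = 2.2872.
x̄₁ − x̄₂ = 87.1 − 78.5 = 8.6000; interval 8.6000 ± 2.2872 = (6.31, 10.89).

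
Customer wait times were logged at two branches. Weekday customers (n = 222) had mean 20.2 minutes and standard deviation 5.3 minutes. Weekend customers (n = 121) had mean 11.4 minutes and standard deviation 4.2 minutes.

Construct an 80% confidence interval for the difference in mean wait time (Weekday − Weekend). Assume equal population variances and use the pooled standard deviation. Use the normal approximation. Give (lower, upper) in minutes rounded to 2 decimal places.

Pooled variance s_p² = [221·5.3² + 120·4.2²] / (222+121−2) = 24.4126, so s_p = 4.9409.
SE_diff = s_p·√(1/n₁ + 1/n₂) = 4.9409·√(1/222 + 1/121) = 0.5583.
z* = 1.282; margin = 1.282 × 0.5583 = 0.7157.
Difference = 20.2 − 11.4 = 8.8000.
8.8000 ± 0.7157 → (8.08, 9.52).

(8.08, 9.52)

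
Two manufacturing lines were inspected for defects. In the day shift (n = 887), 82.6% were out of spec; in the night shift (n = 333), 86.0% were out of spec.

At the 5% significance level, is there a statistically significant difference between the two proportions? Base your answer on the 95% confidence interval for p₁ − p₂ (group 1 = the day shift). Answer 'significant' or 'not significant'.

The two standard errors are √(0.8260×0.1740/887) = 0.01273 and √(0.8600×0.1400/333) = 0.01901.
Because the samples are independent, SE_diff = √(0.01273² + 0.01901²) = 0.02288.
Using z* = 1.960 for 95%, ME = 1.960 × 0.02288 = 0.04484.
p̂₁ − p̂₂ = -0.0340; interval -0.0340 ± 0.04484 gives (-0.07884, 0.01084).
The interval (-0.07884, 0.01084) contains 0, so the difference is not significant.

not significant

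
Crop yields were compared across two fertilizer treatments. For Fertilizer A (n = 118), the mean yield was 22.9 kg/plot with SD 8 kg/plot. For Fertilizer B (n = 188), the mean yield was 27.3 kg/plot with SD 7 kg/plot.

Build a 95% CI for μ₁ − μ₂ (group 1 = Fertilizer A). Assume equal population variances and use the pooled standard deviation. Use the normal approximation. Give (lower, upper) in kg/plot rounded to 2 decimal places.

(-6.10, -2.70)

Pooled variance s_p² = [117·8² + 187·7²] / (118+188−2) = 54.7730, so s_p = 7.4009.
SE_diff = s_p·√(1/n₁ + 1/n₂) = 7.4009·√(1/118 + 1/188) = 0.8692.
z* = 1.960; margin = 1.960 × 0.8692 = 1.7036.
Difference = 22.9 − 27.3 = -4.4000.
-4.4000 ± 1.7036 → (-6.10, -2.70).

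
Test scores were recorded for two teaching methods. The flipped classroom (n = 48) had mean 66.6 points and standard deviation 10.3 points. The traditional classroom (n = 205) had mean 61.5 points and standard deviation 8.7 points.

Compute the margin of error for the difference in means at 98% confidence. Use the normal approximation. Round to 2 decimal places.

3.74

Per-group SEs: s₁/√n₁ = 10.3/√48 = 1.4867, s₂/√n₂ = 8.7/√205 = 0.6076.
Unpooled SE of the difference: √(2.21027689 + 0.36917776) = 1.6061.
Margin of error = z* · SE = 2.326 × 1.6061 = 3.7358.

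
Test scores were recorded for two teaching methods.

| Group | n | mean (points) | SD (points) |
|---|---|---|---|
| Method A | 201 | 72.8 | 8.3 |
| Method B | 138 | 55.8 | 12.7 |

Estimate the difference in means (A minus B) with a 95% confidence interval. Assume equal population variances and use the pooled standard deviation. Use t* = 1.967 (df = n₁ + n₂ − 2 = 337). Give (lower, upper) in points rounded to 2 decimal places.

(14.76, 19.24)

s_p = √[((n₁−1)s₁² + (n₂−1)s₂²)/(n₁+n₂−2)] = √[(200·8.3² + 137·12.7²)/337] = 10.3176.
SE = 10.3176·√(1/201 + 1/138) = 1.1406.
With t* = 1.967, margin = 1.967 × 1.1406 = 2.2436.
x̄₁ − x̄₂ = 72.8 − 55.8 = 17.0000; interval 17.0000 ± 2.2436 = (14.76, 19.24).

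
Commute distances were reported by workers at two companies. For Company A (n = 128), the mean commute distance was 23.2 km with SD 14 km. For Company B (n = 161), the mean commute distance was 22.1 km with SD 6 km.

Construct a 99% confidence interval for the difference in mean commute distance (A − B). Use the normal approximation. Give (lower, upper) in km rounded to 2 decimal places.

Standard errors of each mean: 14/√128 = 1.2374 and 6/√161 = 0.4729.
SE(x̄₁ − x̄₂) = √(1.2374² + 0.4729²) = 1.3247 for independent samples with unequal variances.
With z* = 2.576, the margin is 2.576 × 1.3247 = 3.4124.
x̄₁ − x̄₂ = 23.2 − 22.1 = 1.1000; the interval is 1.1000 ± 3.4124 = (-2.31, 4.51).

(-2.31, 4.51)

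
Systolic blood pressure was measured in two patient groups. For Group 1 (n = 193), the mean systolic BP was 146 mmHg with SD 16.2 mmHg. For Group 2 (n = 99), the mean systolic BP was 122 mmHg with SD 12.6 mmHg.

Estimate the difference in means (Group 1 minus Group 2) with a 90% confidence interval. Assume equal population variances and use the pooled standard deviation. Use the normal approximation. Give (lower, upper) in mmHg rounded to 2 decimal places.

(20.93, 27.07)

Pooled variance s_p² = [192·16.2² + 98·12.6²] / (193+99−2) = 227.4033, so s_p = 15.0799.
SE_diff = s_p·√(1/n₁ + 1/n₂) = 15.0799·√(1/193 + 1/99) = 1.8642.
z* = 1.645; margin = 1.645 × 1.8642 = 3.0666.
Difference = 146 − 122 = 24.0000.
24.0000 ± 3.0666 → (20.93, 27.07).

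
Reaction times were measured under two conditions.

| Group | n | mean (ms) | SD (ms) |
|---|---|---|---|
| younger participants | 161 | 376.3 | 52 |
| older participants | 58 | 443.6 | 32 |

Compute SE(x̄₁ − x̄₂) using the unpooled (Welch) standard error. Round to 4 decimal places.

5.8694

Standard errors of each mean: 52/√161 = 4.0982 and 32/√58 = 4.2018.
SE(x̄₁ − x̄₂) = √(4.0982² + 4.2018²) = 5.8694 for independent samples with unequal variances.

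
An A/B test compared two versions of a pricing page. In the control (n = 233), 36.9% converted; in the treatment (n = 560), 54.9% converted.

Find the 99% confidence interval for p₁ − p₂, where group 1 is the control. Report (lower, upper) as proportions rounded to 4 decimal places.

The two standard errors are √(0.3690×0.6310/233) = 0.03161 and √(0.5490×0.4510/560) = 0.02103.
Because the samples are independent, SE_diff = √(0.03161² + 0.02103²) = 0.03797.
Using z* = 2.576 for 99%, ME = 2.576 × 0.03797 = 0.09781.
p̂₁ − p̂₂ = -0.1800; interval -0.1800 ± 0.09781 gives (-0.2778, -0.0822).

(-0.2778, -0.0822)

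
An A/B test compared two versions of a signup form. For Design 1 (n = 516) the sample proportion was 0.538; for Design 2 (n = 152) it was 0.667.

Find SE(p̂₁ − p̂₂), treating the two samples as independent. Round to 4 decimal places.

0.0441

SE₁ = √(p̂₁(1−p̂₁)/n₁) = √(0.5380·0.4620/516) = 0.02195; SE₂ = √(0.6670·0.3330/152) = 0.03823.
Independent samples: SE of the difference = √(SE₁² + SE₂²) = √(0.0004818025 + 0.0014615329) = 0.04408.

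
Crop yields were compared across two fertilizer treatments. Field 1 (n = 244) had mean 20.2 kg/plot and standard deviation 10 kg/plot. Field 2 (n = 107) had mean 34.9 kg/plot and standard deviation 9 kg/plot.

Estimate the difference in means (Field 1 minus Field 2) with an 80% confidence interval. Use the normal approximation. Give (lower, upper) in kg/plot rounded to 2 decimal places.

SE₁ = s₁/√n₁ = 10/√244 = 0.6402; SE₂ = 9/√107 = 0.8701.
Independent samples, unequal variances: SE_diff = √(SE₁² + SE₂²) = √(0.40985604 + 0.75707401) = 1.0802.
z* = 1.282, so margin of error = 1.282 × 1.0802 = 1.3848.
Difference in means = 20.2 − 34.9 = -14.7000.
-14.7000 ± 1.3848 → (-16.08, -13.32).

(-16.08, -13.32)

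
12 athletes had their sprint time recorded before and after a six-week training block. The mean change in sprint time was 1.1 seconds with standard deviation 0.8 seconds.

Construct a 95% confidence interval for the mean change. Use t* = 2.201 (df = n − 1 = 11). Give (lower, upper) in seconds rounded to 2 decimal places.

This is a matched-pairs design, so SE = s_d/√n = 0.8/√12 = 0.2309.
Margin = 2.201 × 0.2309 = 0.5082; the interval is 1.1 ± 0.5082 = (0.59, 1.61).

(0.59, 1.61)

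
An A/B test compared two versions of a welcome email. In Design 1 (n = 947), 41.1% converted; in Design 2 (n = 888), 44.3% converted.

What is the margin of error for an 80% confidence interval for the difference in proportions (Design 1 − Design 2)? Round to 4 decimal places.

The two standard errors are √(0.4110×0.5890/947) = 0.01599 and √(0.4430×0.5570/888) = 0.01667.
Because the samples are independent, SE_diff = √(0.01599² + 0.01667²) = 0.02310.
Using z* = 1.282 for 80%, ME = 1.282 × 0.02310 = 0.02961.

0.0296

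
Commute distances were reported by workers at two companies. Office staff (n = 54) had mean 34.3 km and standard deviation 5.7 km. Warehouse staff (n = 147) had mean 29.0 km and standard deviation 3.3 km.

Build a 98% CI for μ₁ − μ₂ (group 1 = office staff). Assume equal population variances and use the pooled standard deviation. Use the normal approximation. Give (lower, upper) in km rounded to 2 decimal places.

Pooled variance s_p² = [53·5.7² + 146·3.3²] / (54+147−2) = 16.6428, so s_p = 4.0796.
SE_diff = s_p·√(1/n₁ + 1/n₂) = 4.0796·√(1/54 + 1/147) = 0.6492.
z* = 2.326; margin = 2.326 × 0.6492 = 1.5100.
Difference = 34.3 − 29.0 = 5.3000.
5.3000 ± 1.5100 → (3.79, 6.81).

(3.79, 6.81)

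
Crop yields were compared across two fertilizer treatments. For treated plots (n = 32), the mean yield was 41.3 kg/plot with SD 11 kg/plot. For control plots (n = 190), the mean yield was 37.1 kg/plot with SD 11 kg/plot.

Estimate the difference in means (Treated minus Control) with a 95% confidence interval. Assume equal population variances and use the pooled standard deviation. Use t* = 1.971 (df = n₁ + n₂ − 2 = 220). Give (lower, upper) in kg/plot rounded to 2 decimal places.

Pooled variance s_p² = [31·11² + 189·11²] / (32+190−2) = 121.0000, so s_p = 11.0000.
SE_diff = s_p·√(1/n₁ + 1/n₂) = 11.0000·√(1/32 + 1/190) = 2.1019.
t* = 1.971; margin = 1.971 × 2.1019 = 4.1428.
Difference = 41.3 − 37.1 = 4.2000.
4.2000 ± 4.1428 → (0.06, 8.34).

(0.06, 8.34)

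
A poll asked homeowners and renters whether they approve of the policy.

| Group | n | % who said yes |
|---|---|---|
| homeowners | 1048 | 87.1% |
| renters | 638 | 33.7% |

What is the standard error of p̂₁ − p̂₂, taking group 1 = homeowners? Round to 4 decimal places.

Each SE is √(p̂(1−p̂)/n): √(0.8710·0.1290/1048) = 0.01035 and √(0.3370·0.6630/638) = 0.01871.
SE(p̂₁ − p̂₂) = √(SE₁² + SE₂²) = √(0.0001071225 + 0.0003500641) = 0.02138, since the two samples are independent.

0.0214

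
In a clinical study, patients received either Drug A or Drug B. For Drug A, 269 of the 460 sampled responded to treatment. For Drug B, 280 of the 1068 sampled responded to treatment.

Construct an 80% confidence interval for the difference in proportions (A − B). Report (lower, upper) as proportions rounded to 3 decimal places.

p̂₁ = 269/460 = 0.5848 and p̂₂ = 280/1068 = 0.2622.
SE₁ = √(p̂₁(1−p̂₁)/n₁) = √(0.5848·0.4152/460) = 0.02297; SE₂ = √(0.2622·0.7378/1068) = 0.01346.
Independent samples: SE of the difference = √(SE₁² + SE₂²) = √(0.0005276209 + 0.0001811716) = 0.02662.
z* for 80% confidence is 1.282, so the margin of error is 1.282 × 0.02662 = 0.03413.
Point estimate p̂₁ − p̂₂ = 0.5848 − 0.2622 = 0.3226.
0.3226 ± 0.03413 → (0.288, 0.357).

(0.288, 0.357)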